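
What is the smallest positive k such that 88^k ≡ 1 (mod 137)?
17

137 is prime, so ord(88) divides φ(137) = 136.
Divisors of 136: 1, 2, 4, 8, 17, 34, 68, 136.
Repeated squaring: 88^1 ≡ 88, 88^2 ≡ 72, 88^4 ≡ 115, 88^8 ≡ 73, 88^16 ≡ 123, 88^32 ≡ 59, 88^64 ≡ 56, 88^128 ≡ 122 (mod 137).
Test 88^d mod 137 for each divisor d in increasing order:
88^1 ≡ 88
88^2 ≡ 72
88^4 ≡ 115
88^8 ≡ 73
88^17 = 88^16·88^1 ≡ 1  ← first divisor giving 1
The order is 17.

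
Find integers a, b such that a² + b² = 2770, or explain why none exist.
13² + 51² (a=13, b=51)

Factorization: 2770 = 2 × 5 × 277
By Fermat: n is sum of two squares iff every prime p ≡ 3 (mod 4) appears to even power.
All primes ≡ 3 (mod 4) appear to even power.
Search a = 0, 1, 2, … for 2770 - a² a perfect square: first hit at a = 13: 2770 - 169 = 2601 = 51².
2770 = 13² + 51² = 169 + 2601 ✓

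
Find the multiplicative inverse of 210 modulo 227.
40

gcd(210, 227) = 1, so the inverse exists.
Extended Euclidean algorithm on (227, 210):
227 = 1 × 210 + 17  ⟹  17 = (1)·227 + (-1)·210
210 = 12 × 17 + 6  ⟹  6 = (-12)·227 + (13)·210
17 = 2 × 6 + 5  ⟹  5 = (25)·227 + (-27)·210
6 = 1 × 5 + 1  ⟹  1 = (-37)·227 + (40)·210
So (40)·210 ≡ 1 (mod 227), i.e. 210^(-1) ≡ 40 (mod 227).
Check: 210 × 40 = 8400 ≡ 1 (mod 227)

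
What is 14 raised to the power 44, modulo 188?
100

Repeated squaring. Binary of 44 = 101100.
14^1 ≡ 14 (mod 188); 14^2 ≡ 8 (mod 188); 14^4 ≡ 64 (mod 188); 14^8 ≡ 148 (mod 188); 14^16 ≡ 96 (mod 188); 14^32 ≡ 4 (mod 188)
14^44 = 14^4 × 14^8 × 14^32 ≡ 100 (mod 188)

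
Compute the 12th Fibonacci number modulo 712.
144

Matrix identity: Q^n = [[F_(n+1), F_n], [F_n, F_(n-1)]] with Q = [[1,1],[1,0]].
n = 12 = 1100₂. Square-and-multiply, entries mod 712:
Q^1 = [[1,1],[1,0]]
Q^3 = (Q^1)²·Q = [[3,2],[2,1]]
Q^6 = (Q^3)² = [[13,8],[8,5]]
Q^12 = (Q^6)² = [[233,144],[144,89]]
F_12 mod 712 = Q^12[0][1] = 144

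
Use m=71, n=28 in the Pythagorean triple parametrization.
(4257, 3976, 5825)

Euclid's formula: a = m² - n², b = 2mn, c = m² + n²
m = 71, n = 28
a = 71² - 28² = 5041 - 784 = 4257
b = 2 × 71 × 28 = 3976
c = 71² + 28² = 5041 + 784 = 5825
Verification: 4257² + 3976² = 18122049 + 15808576 = 33930625 = 5825² ✓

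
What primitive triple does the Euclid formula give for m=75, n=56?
(2489, 8400, 8761)

Euclid's formula: a = m² - n², b = 2mn, c = m² + n²
m = 75, n = 56
a = 75² - 56² = 5625 - 3136 = 2489
b = 2 × 75 × 56 = 8400
c = 75² + 56² = 5625 + 3136 = 8761
Verification: 2489² + 8400² = 6195121 + 70560000 = 76755121 = 8761² ✓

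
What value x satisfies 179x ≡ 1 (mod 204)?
155

gcd(179, 204) = 1, so the inverse exists.
Extended Euclidean algorithm on (204, 179):
204 = 1 × 179 + 25  ⟹  25 = (1)·204 + (-1)·179
179 = 7 × 25 + 4  ⟹  4 = (-7)·204 + (8)·179
25 = 6 × 4 + 1  ⟹  1 = (43)·204 + (-49)·179
So (-49)·179 ≡ 1 (mod 204), i.e. 179^(-1) ≡ -49 ≡ 155 (mod 204).
Check: 179 × 155 = 27745 ≡ 1 (mod 204)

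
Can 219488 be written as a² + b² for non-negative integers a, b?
Not possible

Factorization: 219488 = 2^5 × 19^3
By Fermat: n is sum of two squares iff every prime p ≡ 3 (mod 4) appears to even power.
Prime(s) ≡ 3 (mod 4) with odd exponent: [(19, 3)]
Therefore 219488 cannot be expressed as a² + b².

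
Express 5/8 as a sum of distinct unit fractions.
1/2 + 1/8

Greedy algorithm:
5/8: ceiling(8/5) = 2, use 1/2
1/8: ceiling(8/1) = 8, use 1/8
Result: 5/8 = 1/2 + 1/8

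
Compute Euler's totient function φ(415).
328

415 = 5 × 83
φ(n) = n × ∏(1 - 1/p) for each prime p dividing n
φ(415) = 415 × (1 - 1/5) × (1 - 1/83) = 328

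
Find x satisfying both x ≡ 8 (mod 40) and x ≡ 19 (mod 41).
1208

Using Chinese Remainder Theorem:
M = 40 × 41 = 1640
M1 = 41, M2 = 40
y1 = 41^(-1) mod 40 = 1
y2 = 40^(-1) mod 41 = 40
x = (8×41×1 + 19×40×40) mod 1640 = 1208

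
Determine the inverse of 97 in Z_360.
193

gcd(97, 360) = 1, so the inverse exists.
Extended Euclidean algorithm on (360, 97):
360 = 3 × 97 + 69  ⟹  69 = (1)·360 + (-3)·97
97 = 1 × 69 + 28  ⟹  28 = (-1)·360 + (4)·97
69 = 2 × 28 + 13  ⟹  13 = (3)·360 + (-11)·97
28 = 2 × 13 + 2  ⟹  2 = (-7)·360 + (26)·97
13 = 6 × 2 + 1  ⟹  1 = (45)·360 + (-167)·97
So (-167)·97 ≡ 1 (mod 360), i.e. 97^(-1) ≡ -167 ≡ 193 (mod 360).
Check: 97 × 193 = 18721 ≡ 1 (mod 360)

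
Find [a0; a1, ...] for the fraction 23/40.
[0; 1, 1, 2, 1, 5]

Euclidean algorithm steps:
23 = 0 × 40 + 23
40 = 1 × 23 + 17
23 = 1 × 17 + 6
17 = 2 × 6 + 5
6 = 1 × 5 + 1
5 = 5 × 1 + 0
Continued fraction: [0; 1, 1, 2, 1, 5]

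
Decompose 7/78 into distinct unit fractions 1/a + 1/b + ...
1/12 + 1/156

Greedy algorithm:
7/78: ceiling(78/7) = 12, use 1/12
1/156: ceiling(156/1) = 156, use 1/156
Result: 7/78 = 1/12 + 1/156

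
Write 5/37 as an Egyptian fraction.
1/8 + 1/99 + 1/29304

Greedy algorithm:
5/37: ceiling(37/5) = 8, use 1/8
3/296: ceiling(296/3) = 99, use 1/99
1/29304: ceiling(29304/1) = 29304, use 1/29304
Result: 5/37 = 1/8 + 1/99 + 1/29304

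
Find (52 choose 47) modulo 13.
0

Using Lucas' theorem:
Write n=52 and k=47 in base 13:
n in base 13: [4, 0]
k in base 13: [3, 8]
C(52,47) mod 13 = ∏ C(n_i, k_i) mod 13
Digit binomials (mod 13): C(4,3) = 4; C(0,8) = 0 (k_i > n_i)
Product: 4 × 0 = 0 ≡ 0 (mod 13)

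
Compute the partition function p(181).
749474411781

p(n) counts ways to write n as a sum of positive integers (order ignored).
Euler's pentagonal recurrence: p(k) = p(k-1) + p(k-2) - p(k-5) - p(k-7) + p(k-12) + p(k-15) - ... (offsets j(3j∓1)/2, signs ++--, p(0)=1, p(<0)=0).
DP table for k = 0..180: p(0)=1, p(1)=1, p(2)=2, p(3)=3, p(4)=5, p(5)=7, p(6)=11, p(7)=15, p(8)=22, p(9)=30, p(10)=42, p(11)=56, p(12)=77, p(13)=101, p(14)=135, p(15)=176, p(16)=231, p(17)=297, p(18)=385, p(19)=490, p(20)=627, p(21)=792, p(22)=1002, p(23)=1255, p(24)=1575, p(25)=1958, p(26)=2436, p(27)=3010, p(28)=3718, p(29)=4565, p(30)=5604, p(31)=6842, p(32)=8349, p(33)=10143, p(34)=12310, p(35)=14883, p(36)=17977, p(37)=21637, p(38)=26015, p(39)=31185, p(40)=37338, p(41)=44583, p(42)=53174, p(43)=63261, p(44)=75175, p(45)=89134, p(46)=105558, p(47)=124754, p(48)=147273, p(49)=173525, p(50)=204226, p(51)=239943, p(52)=281589, p(53)=329931, p(54)=386155, p(55)=451276, p(56)=526823, p(57)=614154, p(58)=715220, p(59)=831820, p(60)=966467, p(61)=1121505, p(62)=1300156, p(63)=1505499, p(64)=1741630, p(65)=2012558, p(66)=2323520, p(67)=2679689, p(68)=3087735, p(69)=3554345, p(70)=4087968, p(71)=4697205, p(72)=5392783, p(73)=6185689, p(74)=7089500, p(75)=8118264, p(76)=9289091, p(77)=10619863, p(78)=12132164, p(79)=13848650, p(80)=15796476, p(81)=18004327, p(82)=20506255, p(83)=23338469, p(84)=26543660, p(85)=30167357, p(86)=34262962, p(87)=38887673, p(88)=44108109, p(89)=49995925, p(90)=56634173, p(91)=64112359, p(92)=72533807, p(93)=82010177, p(94)=92669720, p(95)=104651419, p(96)=118114304, p(97)=133230930, p(98)=150198136, p(99)=169229875, p(100)=190569292, p(101)=214481126, p(102)=241265379, p(103)=271248950, p(104)=304801365, p(105)=342325709, p(106)=384276336, p(107)=431149389, p(108)=483502844, p(109)=541946240, p(110)=607163746, p(111)=679903203, p(112)=761002156, p(113)=851376628, p(114)=952050665, p(115)=1064144451, p(116)=1188908248, p(117)=1327710076, p(118)=1482074143, p(119)=1653668665, p(120)=1844349560, p(121)=2056148051, p(122)=2291320912, p(123)=2552338241, p(124)=2841940500, p(125)=3163127352, p(126)=3519222692, p(127)=3913864295, p(128)=4351078600, p(129)=4835271870, p(130)=5371315400, p(131)=5964539504, p(132)=6620830889, p(133)=7346629512, p(134)=8149040695, p(135)=9035836076, p(136)=10015581680, p(137)=11097645016, p(138)=12292341831, p(139)=13610949895, p(140)=15065878135, p(141)=16670689208, p(142)=18440293320, p(143)=20390982757, p(144)=22540654445, p(145)=24908858009, p(146)=27517052599, p(147)=30388671978, p(148)=33549419497, p(149)=37027355200, p(150)=40853235313, p(151)=45060624582, p(152)=49686288421, p(153)=54770336324, p(154)=60356673280, p(155)=66493182097, p(156)=73232243759, p(157)=80630964769, p(158)=88751778802, p(159)=97662728555, p(160)=107438159466, p(161)=118159068427, p(162)=129913904637, p(163)=142798995930, p(164)=156919475295, p(165)=172389800255, p(166)=189334822579, p(167)=207890420102, p(168)=228204732751, p(169)=250438925115, p(170)=274768617130, p(171)=301384802048, p(172)=330495499613, p(173)=362326859895, p(174)=397125074750, p(175)=435157697830, p(176)=476715857290, p(177)=522115831195, p(178)=571701605655, p(179)=625846753120, p(180)=684957390936.
Final step: p(181) = p(180) + p(179) - p(176) - p(174) + p(169) + p(166) - p(159) - p(155) + p(146) + p(141) - p(130) - p(124) + p(111) + p(104) - p(89) - p(81) + p(64) + p(55) - p(36) - p(26) + p(5)
= 684957390936 + 625846753120 - 476715857290 - 397125074750 + 250438925115 + 189334822579 - 97662728555 - 66493182097 + 27517052599 + 16670689208 - 5371315400 - 2841940500 + 679903203 + 304801365 - 49995925 - 18004327 + 1741630 + 451276 - 17977 - 2436 + 7
= 749474411781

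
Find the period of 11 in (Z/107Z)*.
53

107 is prime, so ord(11) divides φ(107) = 106.
Divisors of 106: 1, 2, 53, 106.
Repeated squaring: 11^1 ≡ 11, 11^2 ≡ 14, 11^4 ≡ 89, 11^8 ≡ 3, 11^16 ≡ 9, 11^32 ≡ 81, 11^64 ≡ 34 (mod 107).
Test 11^d mod 107 for each divisor d in increasing order:
11^1 ≡ 11
11^2 ≡ 14
11^53 = 11^32·11^16·11^4·11^1 ≡ 1  ← first divisor giving 1
The order is 53.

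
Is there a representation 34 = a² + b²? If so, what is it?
3² + 5² (a=3, b=5)

Factorization: 34 = 2 × 17
By Fermat: n is sum of two squares iff every prime p ≡ 3 (mod 4) appears to even power.
All primes ≡ 3 (mod 4) appear to even power.
Search a = 0, 1, 2, … for 34 - a² a perfect square: first hit at a = 3: 34 - 9 = 25 = 5².
34 = 3² + 5² = 9 + 25 ✓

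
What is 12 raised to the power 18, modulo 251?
7

Repeated squaring. Binary of 18 = 10010.
12^1 ≡ 12 (mod 251); 12^2 ≡ 144 (mod 251); 12^4 ≡ 154 (mod 251); 12^8 ≡ 122 (mod 251); 12^16 ≡ 75 (mod 251)
12^18 = 12^2 × 12^16 ≡ 7 (mod 251)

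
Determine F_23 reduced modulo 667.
643

Matrix identity: Q^n = [[F_(n+1), F_n], [F_n, F_(n-1)]] with Q = [[1,1],[1,0]].
n = 23 = 10111₂. Square-and-multiply, entries mod 667:
Q^1 = [[1,1],[1,0]]
Q^2 = (Q^1)² = [[2,1],[1,1]]
Q^5 = (Q^2)²·Q = [[8,5],[5,3]]
Q^11 = (Q^5)²·Q = [[144,89],[89,55]]
Q^23 = (Q^11)²·Q = [[345,643],[643,369]]
F_23 mod 667 = Q^23[0][1] = 643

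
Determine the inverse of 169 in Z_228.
85

gcd(169, 228) = 1, so the inverse exists.
Extended Euclidean algorithm on (228, 169):
228 = 1 × 169 + 59  ⟹  59 = (1)·228 + (-1)·169
169 = 2 × 59 + 51  ⟹  51 = (-2)·228 + (3)·169
59 = 1 × 51 + 8  ⟹  8 = (3)·228 + (-4)·169
51 = 6 × 8 + 3  ⟹  3 = (-20)·228 + (27)·169
8 = 2 × 3 + 2  ⟹  2 = (43)·228 + (-58)·169
3 = 1 × 2 + 1  ⟹  1 = (-63)·228 + (85)·169
So (85)·169 ≡ 1 (mod 228), i.e. 169^(-1) ≡ 85 (mod 228).
Check: 169 × 85 = 14365 ≡ 1 (mod 228)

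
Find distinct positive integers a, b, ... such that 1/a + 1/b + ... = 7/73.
1/11 + 1/201 + 1/161403

Greedy algorithm:
7/73: ceiling(73/7) = 11, use 1/11
4/803: ceiling(803/4) = 201, use 1/201
1/161403: ceiling(161403/1) = 161403, use 1/161403
Result: 7/73 = 1/11 + 1/201 + 1/161403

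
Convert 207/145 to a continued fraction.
[1; 2, 2, 1, 20]

Euclidean algorithm steps:
207 = 1 × 145 + 62
145 = 2 × 62 + 21
62 = 2 × 21 + 20
21 = 1 × 20 + 1
20 = 20 × 1 + 0
Continued fraction: [1; 2, 2, 1, 20]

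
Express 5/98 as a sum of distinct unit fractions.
1/20 + 1/980

Greedy algorithm:
5/98: ceiling(98/5) = 20, use 1/20
1/980: ceiling(980/1) = 980, use 1/980
Result: 5/98 = 1/20 + 1/980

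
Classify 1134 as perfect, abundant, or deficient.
abundant

Proper divisors of 1134: sum = 1 + 2 + 3 + 6 + 7 + 9 + 14 + 18 + ... + 162 + 189 + 378 + 567 (19 divisors) = 1770
Since 1770 > 1134, 1134 is abundant.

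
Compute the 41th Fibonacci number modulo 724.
617

Matrix identity: Q^n = [[F_(n+1), F_n], [F_n, F_(n-1)]] with Q = [[1,1],[1,0]].
n = 41 = 101001₂. Square-and-multiply, entries mod 724:
Q^1 = [[1,1],[1,0]]
Q^2 = (Q^1)² = [[2,1],[1,1]]
Q^5 = (Q^2)²·Q = [[8,5],[5,3]]
Q^10 = (Q^5)² = [[89,55],[55,34]]
Q^20 = (Q^10)² = [[86,249],[249,561]]
Q^41 = (Q^20)²·Q = [[268,617],[617,375]]
F_41 mod 724 = Q^41[0][1] = 617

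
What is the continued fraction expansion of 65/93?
[0; 1, 2, 3, 9]

Euclidean algorithm steps:
65 = 0 × 93 + 65
93 = 1 × 65 + 28
65 = 2 × 28 + 9
28 = 3 × 9 + 1
9 = 9 × 1 + 0
Continued fraction: [0; 1, 2, 3, 9]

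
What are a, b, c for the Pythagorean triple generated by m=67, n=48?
(2185, 6432, 6793)

Euclid's formula: a = m² - n², b = 2mn, c = m² + n²
m = 67, n = 48
a = 67² - 48² = 4489 - 2304 = 2185
b = 2 × 67 × 48 = 6432
c = 67² + 48² = 4489 + 2304 = 6793
Verification: 2185² + 6432² = 4774225 + 41370624 = 46144849 = 6793² ✓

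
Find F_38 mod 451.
450

Matrix identity: Q^n = [[F_(n+1), F_n], [F_n, F_(n-1)]] with Q = [[1,1],[1,0]].
n = 38 = 100110₂. Square-and-multiply, entries mod 451:
Q^1 = [[1,1],[1,0]]
Q^2 = (Q^1)² = [[2,1],[1,1]]
Q^4 = (Q^2)² = [[5,3],[3,2]]
Q^9 = (Q^4)²·Q = [[55,34],[34,21]]
Q^19 = (Q^9)²·Q = [[0,122],[122,329]]
Q^38 = (Q^19)² = [[1,450],[450,2]]
F_38 mod 451 = Q^38[0][1] = 450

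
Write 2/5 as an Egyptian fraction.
1/3 + 1/15

Greedy algorithm:
2/5: ceiling(5/2) = 3, use 1/3
1/15: ceiling(15/1) = 15, use 1/15
Result: 2/5 = 1/3 + 1/15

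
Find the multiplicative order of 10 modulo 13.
6

13 is prime, so ord(10) divides φ(13) = 12.
Divisors of 12: 1, 2, 3, 4, 6, 12.
Repeated squaring: 10^1 ≡ 10, 10^2 ≡ 9, 10^4 ≡ 3, 10^8 ≡ 9 (mod 13).
Test 10^d mod 13 for each divisor d in increasing order:
10^1 ≡ 10
10^2 ≡ 9
10^3 = 10^2·10^1 ≡ 12
10^4 ≡ 3
10^6 = 10^4·10^2 ≡ 1  ← first divisor giving 1
The order is 6.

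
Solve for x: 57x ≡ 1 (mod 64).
9

gcd(57, 64) = 1, so the inverse exists.
Extended Euclidean algorithm on (64, 57):
64 = 1 × 57 + 7  ⟹  7 = (1)·64 + (-1)·57
57 = 8 × 7 + 1  ⟹  1 = (-8)·64 + (9)·57
So (9)·57 ≡ 1 (mod 64), i.e. 57^(-1) ≡ 9 (mod 64).
Check: 57 × 9 = 513 ≡ 1 (mod 64)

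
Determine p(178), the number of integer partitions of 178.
571701605655

p(n) counts ways to write n as a sum of positive integers (order ignored).
Euler's pentagonal recurrence: p(k) = p(k-1) + p(k-2) - p(k-5) - p(k-7) + p(k-12) + p(k-15) - ... (offsets j(3j∓1)/2, signs ++--, p(0)=1, p(<0)=0).
DP table for k = 0..177: p(0)=1, p(1)=1, p(2)=2, p(3)=3, p(4)=5, p(5)=7, p(6)=11, p(7)=15, p(8)=22, p(9)=30, p(10)=42, p(11)=56, p(12)=77, p(13)=101, p(14)=135, p(15)=176, p(16)=231, p(17)=297, p(18)=385, p(19)=490, p(20)=627, p(21)=792, p(22)=1002, p(23)=1255, p(24)=1575, p(25)=1958, p(26)=2436, p(27)=3010, p(28)=3718, p(29)=4565, p(30)=5604, p(31)=6842, p(32)=8349, p(33)=10143, p(34)=12310, p(35)=14883, p(36)=17977, p(37)=21637, p(38)=26015, p(39)=31185, p(40)=37338, p(41)=44583, p(42)=53174, p(43)=63261, p(44)=75175, p(45)=89134, p(46)=105558, p(47)=124754, p(48)=147273, p(49)=173525, p(50)=204226, p(51)=239943, p(52)=281589, p(53)=329931, p(54)=386155, p(55)=451276, p(56)=526823, p(57)=614154, p(58)=715220, p(59)=831820, p(60)=966467, p(61)=1121505, p(62)=1300156, p(63)=1505499, p(64)=1741630, p(65)=2012558, p(66)=2323520, p(67)=2679689, p(68)=3087735, p(69)=3554345, p(70)=4087968, p(71)=4697205, p(72)=5392783, p(73)=6185689, p(74)=7089500, p(75)=8118264, p(76)=9289091, p(77)=10619863, p(78)=12132164, p(79)=13848650, p(80)=15796476, p(81)=18004327, p(82)=20506255, p(83)=23338469, p(84)=26543660, p(85)=30167357, p(86)=34262962, p(87)=38887673, p(88)=44108109, p(89)=49995925, p(90)=56634173, p(91)=64112359, p(92)=72533807, p(93)=82010177, p(94)=92669720, p(95)=104651419, p(96)=118114304, p(97)=133230930, p(98)=150198136, p(99)=169229875, p(100)=190569292, p(101)=214481126, p(102)=241265379, p(103)=271248950, p(104)=304801365, p(105)=342325709, p(106)=384276336, p(107)=431149389, p(108)=483502844, p(109)=541946240, p(110)=607163746, p(111)=679903203, p(112)=761002156, p(113)=851376628, p(114)=952050665, p(115)=1064144451, p(116)=1188908248, p(117)=1327710076, p(118)=1482074143, p(119)=1653668665, p(120)=1844349560, p(121)=2056148051, p(122)=2291320912, p(123)=2552338241, p(124)=2841940500, p(125)=3163127352, p(126)=3519222692, p(127)=3913864295, p(128)=4351078600, p(129)=4835271870, p(130)=5371315400, p(131)=5964539504, p(132)=6620830889, p(133)=7346629512, p(134)=8149040695, p(135)=9035836076, p(136)=10015581680, p(137)=11097645016, p(138)=12292341831, p(139)=13610949895, p(140)=15065878135, p(141)=16670689208, p(142)=18440293320, p(143)=20390982757, p(144)=22540654445, p(145)=24908858009, p(146)=27517052599, p(147)=30388671978, p(148)=33549419497, p(149)=37027355200, p(150)=40853235313, p(151)=45060624582, p(152)=49686288421, p(153)=54770336324, p(154)=60356673280, p(155)=66493182097, p(156)=73232243759, p(157)=80630964769, p(158)=88751778802, p(159)=97662728555, p(160)=107438159466, p(161)=118159068427, p(162)=129913904637, p(163)=142798995930, p(164)=156919475295, p(165)=172389800255, p(166)=189334822579, p(167)=207890420102, p(168)=228204732751, p(169)=250438925115, p(170)=274768617130, p(171)=301384802048, p(172)=330495499613, p(173)=362326859895, p(174)=397125074750, p(175)=435157697830, p(176)=476715857290, p(177)=522115831195.
Final step: p(178) = p(177) + p(176) - p(173) - p(171) + p(166) + p(163) - p(156) - p(152) + p(143) + p(138) - p(127) - p(121) + p(108) + p(101) - p(86) - p(78) + p(61) + p(52) - p(33) - p(23) + p(2)
= 522115831195 + 476715857290 - 362326859895 - 301384802048 + 189334822579 + 142798995930 - 73232243759 - 49686288421 + 20390982757 + 12292341831 - 3913864295 - 2056148051 + 483502844 + 214481126 - 34262962 - 12132164 + 1121505 + 281589 - 10143 - 1255 + 2
= 571701605655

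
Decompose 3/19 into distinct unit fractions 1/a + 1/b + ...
1/7 + 1/67 + 1/8911

Greedy algorithm:
3/19: ceiling(19/3) = 7, use 1/7
2/133: ceiling(133/2) = 67, use 1/67
1/8911: ceiling(8911/1) = 8911, use 1/8911
Result: 3/19 = 1/7 + 1/67 + 1/8911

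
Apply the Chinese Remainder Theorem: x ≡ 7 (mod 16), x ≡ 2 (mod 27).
407

Using Chinese Remainder Theorem:
M = 16 × 27 = 432
M1 = 27, M2 = 16
y1 = 27^(-1) mod 16 = 3
y2 = 16^(-1) mod 27 = 22
x = (7×27×3 + 2×16×22) mod 432 = 407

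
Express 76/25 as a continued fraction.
[3; 25]

Euclidean algorithm steps:
76 = 3 × 25 + 1
25 = 25 × 1 + 0
Continued fraction: [3; 25]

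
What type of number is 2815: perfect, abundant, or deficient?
deficient

Proper divisors of 2815: sum = 1 + 5 + 563 = 569
Since 569 < 2815, 2815 is deficient.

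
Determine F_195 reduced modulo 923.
326

Matrix identity: Q^n = [[F_(n+1), F_n], [F_n, F_(n-1)]] with Q = [[1,1],[1,0]].
n = 195 = 11000011₂. Square-and-multiply, entries mod 923:
Q^1 = [[1,1],[1,0]]
Q^3 = (Q^1)²·Q = [[3,2],[2,1]]
Q^6 = (Q^3)² = [[13,8],[8,5]]
Q^12 = (Q^6)² = [[233,144],[144,89]]
Q^24 = (Q^12)² = [[262,218],[218,44]]
Q^48 = (Q^24)² = [[793,252],[252,541]]
Q^97 = (Q^48)²·Q = [[299,103],[103,196]]
Q^195 = (Q^97)²·Q = [[546,326],[326,220]]
F_195 mod 923 = Q^195[0][1] = 326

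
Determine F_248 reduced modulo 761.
426

Matrix identity: Q^n = [[F_(n+1), F_n], [F_n, F_(n-1)]] with Q = [[1,1],[1,0]].
n = 248 = 11111000₂. Square-and-multiply, entries mod 761:
Q^1 = [[1,1],[1,0]]
Q^3 = (Q^1)²·Q = [[3,2],[2,1]]
Q^7 = (Q^3)²·Q = [[21,13],[13,8]]
Q^15 = (Q^7)²·Q = [[226,610],[610,377]]
Q^31 = (Q^15)²·Q = [[327,60],[60,267]]
Q^62 = (Q^31)² = [[184,634],[634,311]]
Q^124 = (Q^62)² = [[520,298],[298,222]]
Q^248 = (Q^124)² = [[12,426],[426,347]]
F_248 mod 761 = Q^248[0][1] = 426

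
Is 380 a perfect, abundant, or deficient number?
abundant

Proper divisors of 380: sum = 1 + 2 + 4 + 5 + 10 + 19 + 20 + 38 + 76 + 95 + 190 = 460
Since 460 > 380, 380 is abundant.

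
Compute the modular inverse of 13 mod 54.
25

gcd(13, 54) = 1, so the inverse exists.
Extended Euclidean algorithm on (54, 13):
54 = 4 × 13 + 2  ⟹  2 = (1)·54 + (-4)·13
13 = 6 × 2 + 1  ⟹  1 = (-6)·54 + (25)·13
So (25)·13 ≡ 1 (mod 54), i.e. 13^(-1) ≡ 25 (mod 54).
Check: 13 × 25 = 325 ≡ 1 (mod 54)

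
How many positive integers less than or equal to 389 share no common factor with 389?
388

389 = 389
φ(n) = n × ∏(1 - 1/p) for each prime p dividing n
φ(389) = 389 × (1 - 1/389) = 388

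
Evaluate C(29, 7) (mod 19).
6

Using Lucas' theorem:
Write n=29 and k=7 in base 19:
n in base 19: [1, 10]
k in base 19: [0, 7]
C(29,7) mod 19 = ∏ C(n_i, k_i) mod 19
Digit binomials (mod 19): C(1,0) = 1; C(10,7) = 120 ≡ 6
Product: 1 × 6 = 6 ≡ 6 (mod 19)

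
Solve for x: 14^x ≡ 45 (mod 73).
53

Baby-step giant-step with step n = ⌈√73⌉ = 9.
Baby steps 14^j mod 73 (j:value) for j=0..8: 0:1, 1:14, 2:50, 3:43, 4:18, 5:33, 6:24, 7:44, 8:32.
Giant-step multiplier: 14^(-9) ≡ 14^(72-9) = 14^63 ≡ 22 (mod 73).
Giant steps γ_i = 45·22^i mod 73: γ_0=45, γ_1=41, γ_2=26, γ_3=61, γ_4=28, γ_5=32 (in table at j=8).
x = i·n + j = 5·9 + 8 = 53.
Check: 14^53 ≡ 45 (mod 73).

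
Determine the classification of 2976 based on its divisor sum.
abundant

Proper divisors of 2976: sum = 1 + 2 + 3 + 4 + 6 + 8 + 12 + 16 + ... + 496 + 744 + 992 + 1488 (23 divisors) = 5088
Since 5088 > 2976, 2976 is abundant.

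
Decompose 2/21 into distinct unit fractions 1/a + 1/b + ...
1/11 + 1/231

Greedy algorithm:
2/21: ceiling(21/2) = 11, use 1/11
1/231: ceiling(231/1) = 231, use 1/231
Result: 2/21 = 1/11 + 1/231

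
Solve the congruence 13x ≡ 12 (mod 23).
x ≡ 8 (mod 23)

gcd(13, 23) = 1, which divides 12, so solutions exist.
Find 13^(-1) mod 23 by the extended Euclidean algorithm:
23 = 1 × 13 + 10  ⟹  10 = (1)·23 + (-1)·13
13 = 1 × 10 + 3  ⟹  3 = (-1)·23 + (2)·13
10 = 3 × 3 + 1  ⟹  1 = (4)·23 + (-7)·13
So (-7)·13 ≡ 1 (mod 23), i.e. 13^(-1) ≡ -7 ≡ 16 (mod 23).
x ≡ 16 × 12 = 192 ≡ 8 (mod 23).
Check: 13 × 8 = 104 ≡ 12 (mod 23).
Unique solution: x ≡ 8 (mod 23)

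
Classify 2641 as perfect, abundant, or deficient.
deficient

Proper divisors of 2641: sum = 1 + 19 + 139 = 159
Since 159 < 2641, 2641 is deficient.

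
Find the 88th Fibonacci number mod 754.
3

Matrix identity: Q^n = [[F_(n+1), F_n], [F_n, F_(n-1)]] with Q = [[1,1],[1,0]].
n = 88 = 1011000₂. Square-and-multiply, entries mod 754:
Q^1 = [[1,1],[1,0]]
Q^2 = (Q^1)² = [[2,1],[1,1]]
Q^5 = (Q^2)²·Q = [[8,5],[5,3]]
Q^11 = (Q^5)²·Q = [[144,89],[89,55]]
Q^22 = (Q^11)² = [[5,369],[369,390]]
Q^44 = (Q^22)² = [[466,233],[233,233]]
Q^88 = (Q^44)² = [[5,3],[3,2]]
F_88 mod 754 = Q^88[0][1] = 3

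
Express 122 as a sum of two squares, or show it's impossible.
1² + 11² (a=1, b=11)

Factorization: 122 = 2 × 61
By Fermat: n is sum of two squares iff every prime p ≡ 3 (mod 4) appears to even power.
All primes ≡ 3 (mod 4) appear to even power.
Search a = 0, 1, 2, … for 122 - a² a perfect square: first hit at a = 1: 122 - 1 = 121 = 11².
122 = 1² + 11² = 1 + 121 ✓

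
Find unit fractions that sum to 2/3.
1/2 + 1/6

Greedy algorithm:
2/3: ceiling(3/2) = 2, use 1/2
1/6: ceiling(6/1) = 6, use 1/6
Result: 2/3 = 1/2 + 1/6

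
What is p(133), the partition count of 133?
7346629512

p(n) counts ways to write n as a sum of positive integers (order ignored).
Euler's pentagonal recurrence: p(k) = p(k-1) + p(k-2) - p(k-5) - p(k-7) + p(k-12) + p(k-15) - ... (offsets j(3j∓1)/2, signs ++--, p(0)=1, p(<0)=0).
DP table for k = 0..132: p(0)=1, p(1)=1, p(2)=2, p(3)=3, p(4)=5, p(5)=7, p(6)=11, p(7)=15, p(8)=22, p(9)=30, p(10)=42, p(11)=56, p(12)=77, p(13)=101, p(14)=135, p(15)=176, p(16)=231, p(17)=297, p(18)=385, p(19)=490, p(20)=627, p(21)=792, p(22)=1002, p(23)=1255, p(24)=1575, p(25)=1958, p(26)=2436, p(27)=3010, p(28)=3718, p(29)=4565, p(30)=5604, p(31)=6842, p(32)=8349, p(33)=10143, p(34)=12310, p(35)=14883, p(36)=17977, p(37)=21637, p(38)=26015, p(39)=31185, p(40)=37338, p(41)=44583, p(42)=53174, p(43)=63261, p(44)=75175, p(45)=89134, p(46)=105558, p(47)=124754, p(48)=147273, p(49)=173525, p(50)=204226, p(51)=239943, p(52)=281589, p(53)=329931, p(54)=386155, p(55)=451276, p(56)=526823, p(57)=614154, p(58)=715220, p(59)=831820, p(60)=966467, p(61)=1121505, p(62)=1300156, p(63)=1505499, p(64)=1741630, p(65)=2012558, p(66)=2323520, p(67)=2679689, p(68)=3087735, p(69)=3554345, p(70)=4087968, p(71)=4697205, p(72)=5392783, p(73)=6185689, p(74)=7089500, p(75)=8118264, p(76)=9289091, p(77)=10619863, p(78)=12132164, p(79)=13848650, p(80)=15796476, p(81)=18004327, p(82)=20506255, p(83)=23338469, p(84)=26543660, p(85)=30167357, p(86)=34262962, p(87)=38887673, p(88)=44108109, p(89)=49995925, p(90)=56634173, p(91)=64112359, p(92)=72533807, p(93)=82010177, p(94)=92669720, p(95)=104651419, p(96)=118114304, p(97)=133230930, p(98)=150198136, p(99)=169229875, p(100)=190569292, p(101)=214481126, p(102)=241265379, p(103)=271248950, p(104)=304801365, p(105)=342325709, p(106)=384276336, p(107)=431149389, p(108)=483502844, p(109)=541946240, p(110)=607163746, p(111)=679903203, p(112)=761002156, p(113)=851376628, p(114)=952050665, p(115)=1064144451, p(116)=1188908248, p(117)=1327710076, p(118)=1482074143, p(119)=1653668665, p(120)=1844349560, p(121)=2056148051, p(122)=2291320912, p(123)=2552338241, p(124)=2841940500, p(125)=3163127352, p(126)=3519222692, p(127)=3913864295, p(128)=4351078600, p(129)=4835271870, p(130)=5371315400, p(131)=5964539504, p(132)=6620830889.
Final step: p(133) = p(132) + p(131) - p(128) - p(126) + p(121) + p(118) - p(111) - p(107) + p(98) + p(93) - p(82) - p(76) + p(63) + p(56) - p(41) - p(33) + p(16) + p(7)
= 6620830889 + 5964539504 - 4351078600 - 3519222692 + 2056148051 + 1482074143 - 679903203 - 431149389 + 150198136 + 82010177 - 20506255 - 9289091 + 1505499 + 526823 - 44583 - 10143 + 231 + 15
= 7346629512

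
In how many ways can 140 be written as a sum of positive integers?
15065878135

p(n) counts ways to write n as a sum of positive integers (order ignored).
Euler's pentagonal recurrence: p(k) = p(k-1) + p(k-2) - p(k-5) - p(k-7) + p(k-12) + p(k-15) - ... (offsets j(3j∓1)/2, signs ++--, p(0)=1, p(<0)=0).
DP table for k = 0..139: p(0)=1, p(1)=1, p(2)=2, p(3)=3, p(4)=5, p(5)=7, p(6)=11, p(7)=15, p(8)=22, p(9)=30, p(10)=42, p(11)=56, p(12)=77, p(13)=101, p(14)=135, p(15)=176, p(16)=231, p(17)=297, p(18)=385, p(19)=490, p(20)=627, p(21)=792, p(22)=1002, p(23)=1255, p(24)=1575, p(25)=1958, p(26)=2436, p(27)=3010, p(28)=3718, p(29)=4565, p(30)=5604, p(31)=6842, p(32)=8349, p(33)=10143, p(34)=12310, p(35)=14883, p(36)=17977, p(37)=21637, p(38)=26015, p(39)=31185, p(40)=37338, p(41)=44583, p(42)=53174, p(43)=63261, p(44)=75175, p(45)=89134, p(46)=105558, p(47)=124754, p(48)=147273, p(49)=173525, p(50)=204226, p(51)=239943, p(52)=281589, p(53)=329931, p(54)=386155, p(55)=451276, p(56)=526823, p(57)=614154, p(58)=715220, p(59)=831820, p(60)=966467, p(61)=1121505, p(62)=1300156, p(63)=1505499, p(64)=1741630, p(65)=2012558, p(66)=2323520, p(67)=2679689, p(68)=3087735, p(69)=3554345, p(70)=4087968, p(71)=4697205, p(72)=5392783, p(73)=6185689, p(74)=7089500, p(75)=8118264, p(76)=9289091, p(77)=10619863, p(78)=12132164, p(79)=13848650, p(80)=15796476, p(81)=18004327, p(82)=20506255, p(83)=23338469, p(84)=26543660, p(85)=30167357, p(86)=34262962, p(87)=38887673, p(88)=44108109, p(89)=49995925, p(90)=56634173, p(91)=64112359, p(92)=72533807, p(93)=82010177, p(94)=92669720, p(95)=104651419, p(96)=118114304, p(97)=133230930, p(98)=150198136, p(99)=169229875, p(100)=190569292, p(101)=214481126, p(102)=241265379, p(103)=271248950, p(104)=304801365, p(105)=342325709, p(106)=384276336, p(107)=431149389, p(108)=483502844, p(109)=541946240, p(110)=607163746, p(111)=679903203, p(112)=761002156, p(113)=851376628, p(114)=952050665, p(115)=1064144451, p(116)=1188908248, p(117)=1327710076, p(118)=1482074143, p(119)=1653668665, p(120)=1844349560, p(121)=2056148051, p(122)=2291320912, p(123)=2552338241, p(124)=2841940500, p(125)=3163127352, p(126)=3519222692, p(127)=3913864295, p(128)=4351078600, p(129)=4835271870, p(130)=5371315400, p(131)=5964539504, p(132)=6620830889, p(133)=7346629512, p(134)=8149040695, p(135)=9035836076, p(136)=10015581680, p(137)=11097645016, p(138)=12292341831, p(139)=13610949895.
Final step: p(140) = p(139) + p(138) - p(135) - p(133) + p(128) + p(125) - p(118) - p(114) + p(105) + p(100) - p(89) - p(83) + p(70) + p(63) - p(48) - p(40) + p(23) + p(14)
= 13610949895 + 12292341831 - 9035836076 - 7346629512 + 4351078600 + 3163127352 - 1482074143 - 952050665 + 342325709 + 190569292 - 49995925 - 23338469 + 4087968 + 1505499 - 147273 - 37338 + 1255 + 135
= 15065878135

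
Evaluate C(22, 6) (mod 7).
0

Using Lucas' theorem:
Write n=22 and k=6 in base 7:
n in base 7: [3, 1]
k in base 7: [0, 6]
C(22,6) mod 7 = ∏ C(n_i, k_i) mod 7
Digit binomials (mod 7): C(3,0) = 1; C(1,6) = 0 (k_i > n_i)
Product: 1 × 0 = 0 ≡ 0 (mod 7)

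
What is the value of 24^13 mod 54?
0

Repeated squaring. Binary of 13 = 1101.
24^1 ≡ 24 (mod 54); 24^2 ≡ 36 (mod 54); 24^4 ≡ 0 (mod 54); 24^8 ≡ 0 (mod 54)
24^13 = 24^1 × 24^4 × 24^8 ≡ 0 (mod 54)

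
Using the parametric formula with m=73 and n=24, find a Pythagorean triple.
(4753, 3504, 5905)

Euclid's formula: a = m² - n², b = 2mn, c = m² + n²
m = 73, n = 24
a = 73² - 24² = 5329 - 576 = 4753
b = 2 × 73 × 24 = 3504
c = 73² + 24² = 5329 + 576 = 5905
Verification: 4753² + 3504² = 22591009 + 12278016 = 34869025 = 5905² ✓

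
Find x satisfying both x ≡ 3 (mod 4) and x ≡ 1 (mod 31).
63

Using Chinese Remainder Theorem:
M = 4 × 31 = 124
M1 = 31, M2 = 4
y1 = 31^(-1) mod 4 = 3
y2 = 4^(-1) mod 31 = 8
x = (3×31×3 + 1×4×8) mod 124 = 63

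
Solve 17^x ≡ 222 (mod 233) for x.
199

Baby-step giant-step with step n = ⌈√233⌉ = 16.
Baby steps 17^j mod 233 (j:value) for j=0..15: 0:1, 1:17, 2:56, 3:20, 4:107, 5:188, 6:167, 7:43, 8:32, 9:78, 10:161, 11:174, 12:162, 13:191, 14:218, 15:211.
Giant-step multiplier: 17^(-16) ≡ 17^(232-16) = 17^216 ≡ 38 (mod 233).
Giant steps γ_i = 222·38^i mod 233: γ_0=222, γ_1=48, γ_2=193, γ_3=111, γ_4=24, γ_5=213, γ_6=172, γ_7=12, γ_8=223, γ_9=86, γ_10=6, γ_11=228, γ_12=43 (in table at j=7).
x = i·n + j = 12·16 + 7 = 199.
Check: 17^199 ≡ 222 (mod 233).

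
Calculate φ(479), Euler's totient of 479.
478

479 = 479
φ(n) = n × ∏(1 - 1/p) for each prime p dividing n
φ(479) = 479 × (1 - 1/479) = 478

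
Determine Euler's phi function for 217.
180

217 = 7 × 31
φ(n) = n × ∏(1 - 1/p) for each prime p dividing n
φ(217) = 217 × (1 - 1/7) × (1 - 1/31) = 180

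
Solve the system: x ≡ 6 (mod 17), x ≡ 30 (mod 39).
108

Using Chinese Remainder Theorem:
M = 17 × 39 = 663
M1 = 39, M2 = 17
y1 = 39^(-1) mod 17 = 7
y2 = 17^(-1) mod 39 = 23
x = (6×39×7 + 30×17×23) mod 663 = 108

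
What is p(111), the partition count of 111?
679903203

p(n) counts ways to write n as a sum of positive integers (order ignored).
Euler's pentagonal recurrence: p(k) = p(k-1) + p(k-2) - p(k-5) - p(k-7) + p(k-12) + p(k-15) - ... (offsets j(3j∓1)/2, signs ++--, p(0)=1, p(<0)=0).
DP table for k = 0..110: p(0)=1, p(1)=1, p(2)=2, p(3)=3, p(4)=5, p(5)=7, p(6)=11, p(7)=15, p(8)=22, p(9)=30, p(10)=42, p(11)=56, p(12)=77, p(13)=101, p(14)=135, p(15)=176, p(16)=231, p(17)=297, p(18)=385, p(19)=490, p(20)=627, p(21)=792, p(22)=1002, p(23)=1255, p(24)=1575, p(25)=1958, p(26)=2436, p(27)=3010, p(28)=3718, p(29)=4565, p(30)=5604, p(31)=6842, p(32)=8349, p(33)=10143, p(34)=12310, p(35)=14883, p(36)=17977, p(37)=21637, p(38)=26015, p(39)=31185, p(40)=37338, p(41)=44583, p(42)=53174, p(43)=63261, p(44)=75175, p(45)=89134, p(46)=105558, p(47)=124754, p(48)=147273, p(49)=173525, p(50)=204226, p(51)=239943, p(52)=281589, p(53)=329931, p(54)=386155, p(55)=451276, p(56)=526823, p(57)=614154, p(58)=715220, p(59)=831820, p(60)=966467, p(61)=1121505, p(62)=1300156, p(63)=1505499, p(64)=1741630, p(65)=2012558, p(66)=2323520, p(67)=2679689, p(68)=3087735, p(69)=3554345, p(70)=4087968, p(71)=4697205, p(72)=5392783, p(73)=6185689, p(74)=7089500, p(75)=8118264, p(76)=9289091, p(77)=10619863, p(78)=12132164, p(79)=13848650, p(80)=15796476, p(81)=18004327, p(82)=20506255, p(83)=23338469, p(84)=26543660, p(85)=30167357, p(86)=34262962, p(87)=38887673, p(88)=44108109, p(89)=49995925, p(90)=56634173, p(91)=64112359, p(92)=72533807, p(93)=82010177, p(94)=92669720, p(95)=104651419, p(96)=118114304, p(97)=133230930, p(98)=150198136, p(99)=169229875, p(100)=190569292, p(101)=214481126, p(102)=241265379, p(103)=271248950, p(104)=304801365, p(105)=342325709, p(106)=384276336, p(107)=431149389, p(108)=483502844, p(109)=541946240, p(110)=607163746.
Final step: p(111) = p(110) + p(109) - p(106) - p(104) + p(99) + p(96) - p(89) - p(85) + p(76) + p(71) - p(60) - p(54) + p(41) + p(34) - p(19) - p(11)
= 607163746 + 541946240 - 384276336 - 304801365 + 169229875 + 118114304 - 49995925 - 30167357 + 9289091 + 4697205 - 966467 - 386155 + 44583 + 12310 - 490 - 56
= 679903203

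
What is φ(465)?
240

465 = 3 × 5 × 31
φ(n) = n × ∏(1 - 1/p) for each prime p dividing n
φ(465) = 465 × (1 - 1/3) × (1 - 1/5) × (1 - 1/31) = 240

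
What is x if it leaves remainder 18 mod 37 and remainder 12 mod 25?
462

Using Chinese Remainder Theorem:
M = 37 × 25 = 925
M1 = 25, M2 = 37
y1 = 25^(-1) mod 37 = 3
y2 = 37^(-1) mod 25 = 23
x = (18×25×3 + 12×37×23) mod 925 = 462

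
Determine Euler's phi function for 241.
240

241 = 241
φ(n) = n × ∏(1 - 1/p) for each prime p dividing n
φ(241) = 241 × (1 - 1/241) = 240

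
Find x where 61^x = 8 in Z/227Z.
21

Baby-step giant-step with step n = ⌈√227⌉ = 16.
Baby steps 61^j mod 227 (j:value) for j=0..15: 0:1, 1:61, 2:89, 3:208, 4:203, 5:125, 6:134, 7:2, 8:122, 9:178, 10:189, 11:179, 12:23, 13:41, 14:4, 15:17.
Giant-step multiplier: 61^(-16) ≡ 61^(226-16) = 61^210 ≡ 44 (mod 227).
Giant steps γ_i = 8·44^i mod 227: γ_0=8, γ_1=125 (in table at j=5).
x = i·n + j = 1·16 + 5 = 21.
Check: 61^21 ≡ 8 (mod 227).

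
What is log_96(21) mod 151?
8

Baby-step giant-step with step n = ⌈√151⌉ = 13.
Baby steps 96^j mod 151 (j:value) for j=0..12: 0:1, 1:96, 2:5, 3:27, 4:25, 5:135, 6:125, 7:71, 8:21, 9:53, 10:105, 11:114, 12:72.
h = 21 is already in the table at j=8, so x = 8.
Check: 96^8 ≡ 21 (mod 151).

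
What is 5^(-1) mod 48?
29

gcd(5, 48) = 1, so the inverse exists.
Extended Euclidean algorithm on (48, 5):
48 = 9 × 5 + 3  ⟹  3 = (1)·48 + (-9)·5
5 = 1 × 3 + 2  ⟹  2 = (-1)·48 + (10)·5
3 = 1 × 2 + 1  ⟹  1 = (2)·48 + (-19)·5
So (-19)·5 ≡ 1 (mod 48), i.e. 5^(-1) ≡ -19 ≡ 29 (mod 48).
Check: 5 × 29 = 145 ≡ 1 (mod 48)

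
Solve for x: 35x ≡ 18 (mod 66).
x ≡ 42 (mod 66)

gcd(35, 66) = 1, which divides 18, so solutions exist.
Find 35^(-1) mod 66 by the extended Euclidean algorithm:
66 = 1 × 35 + 31  ⟹  31 = (1)·66 + (-1)·35
35 = 1 × 31 + 4  ⟹  4 = (-1)·66 + (2)·35
31 = 7 × 4 + 3  ⟹  3 = (8)·66 + (-15)·35
4 = 1 × 3 + 1  ⟹  1 = (-9)·66 + (17)·35
So (17)·35 ≡ 1 (mod 66), i.e. 35^(-1) ≡ 17 (mod 66).
x ≡ 17 × 18 = 306 ≡ 42 (mod 66).
Check: 35 × 42 = 1470 ≡ 18 (mod 66).
Unique solution: x ≡ 42 (mod 66)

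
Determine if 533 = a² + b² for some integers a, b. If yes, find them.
2² + 23² (a=2, b=23)

Factorization: 533 = 13 × 41
By Fermat: n is sum of two squares iff every prime p ≡ 3 (mod 4) appears to even power.
All primes ≡ 3 (mod 4) appear to even power.
Search a = 0, 1, 2, … for 533 - a² a perfect square: first hit at a = 2: 533 - 4 = 529 = 23².
533 = 2² + 23² = 4 + 529 ✓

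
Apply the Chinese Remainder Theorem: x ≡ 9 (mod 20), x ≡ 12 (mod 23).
449

Using Chinese Remainder Theorem:
M = 20 × 23 = 460
M1 = 23, M2 = 20
y1 = 23^(-1) mod 20 = 7
y2 = 20^(-1) mod 23 = 15
x = (9×23×7 + 12×20×15) mod 460 = 449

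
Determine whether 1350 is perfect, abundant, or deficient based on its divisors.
abundant

Proper divisors of 1350: sum = 1 + 2 + 3 + 5 + 6 + 9 + 10 + 15 + ... + 225 + 270 + 450 + 675 (23 divisors) = 2370
Since 2370 > 1350, 1350 is abundant.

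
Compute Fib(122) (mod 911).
149

Matrix identity: Q^n = [[F_(n+1), F_n], [F_n, F_(n-1)]] with Q = [[1,1],[1,0]].
n = 122 = 1111010₂. Square-and-multiply, entries mod 911:
Q^1 = [[1,1],[1,0]]
Q^3 = (Q^1)²·Q = [[3,2],[2,1]]
Q^7 = (Q^3)²·Q = [[21,13],[13,8]]
Q^15 = (Q^7)²·Q = [[76,610],[610,377]]
Q^30 = (Q^15)² = [[722,297],[297,425]]
Q^61 = (Q^30)²·Q = [[890,34],[34,856]]
Q^122 = (Q^61)² = [[686,149],[149,537]]
F_122 mod 911 = Q^122[0][1] = 149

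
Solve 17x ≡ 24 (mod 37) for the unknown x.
x ≡ 21 (mod 37)

gcd(17, 37) = 1, which divides 24, so solutions exist.
Find 17^(-1) mod 37 by the extended Euclidean algorithm:
37 = 2 × 17 + 3  ⟹  3 = (1)·37 + (-2)·17
17 = 5 × 3 + 2  ⟹  2 = (-5)·37 + (11)·17
3 = 1 × 2 + 1  ⟹  1 = (6)·37 + (-13)·17
So (-13)·17 ≡ 1 (mod 37), i.e. 17^(-1) ≡ -13 ≡ 24 (mod 37).
x ≡ 24 × 24 = 576 ≡ 21 (mod 37).
Check: 17 × 21 = 357 ≡ 24 (mod 37).
Unique solution: x ≡ 21 (mod 37)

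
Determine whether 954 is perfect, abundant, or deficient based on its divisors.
abundant

Proper divisors of 954: sum = 1 + 2 + 3 + 6 + 9 + 18 + 53 + 106 + 159 + 318 + 477 = 1152
Since 1152 > 954, 954 is abundant.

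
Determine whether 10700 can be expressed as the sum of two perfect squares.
Not possible

Factorization: 10700 = 2^2 × 5^2 × 107
By Fermat: n is sum of two squares iff every prime p ≡ 3 (mod 4) appears to even power.
Prime(s) ≡ 3 (mod 4) with odd exponent: [(107, 1)]
Therefore 10700 cannot be expressed as a² + b².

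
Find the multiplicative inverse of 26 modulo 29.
19

gcd(26, 29) = 1, so the inverse exists.
Extended Euclidean algorithm on (29, 26):
29 = 1 × 26 + 3  ⟹  3 = (1)·29 + (-1)·26
26 = 8 × 3 + 2  ⟹  2 = (-8)·29 + (9)·26
3 = 1 × 2 + 1  ⟹  1 = (9)·29 + (-10)·26
So (-10)·26 ≡ 1 (mod 29), i.e. 26^(-1) ≡ -10 ≡ 19 (mod 29).
Check: 26 × 19 = 494 ≡ 1 (mod 29)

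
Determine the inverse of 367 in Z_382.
331

gcd(367, 382) = 1, so the inverse exists.
Extended Euclidean algorithm on (382, 367):
382 = 1 × 367 + 15  ⟹  15 = (1)·382 + (-1)·367
367 = 24 × 15 + 7  ⟹  7 = (-24)·382 + (25)·367
15 = 2 × 7 + 1  ⟹  1 = (49)·382 + (-51)·367
So (-51)·367 ≡ 1 (mod 382), i.e. 367^(-1) ≡ -51 ≡ 331 (mod 382).
Check: 367 × 331 = 121477 ≡ 1 (mod 382)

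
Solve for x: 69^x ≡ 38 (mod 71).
62

Baby-step giant-step with step n = ⌈√71⌉ = 9.
Baby steps 69^j mod 71 (j:value) for j=0..8: 0:1, 1:69, 2:4, 3:63, 4:16, 5:39, 6:64, 7:14, 8:43.
Giant-step multiplier: 69^(-9) ≡ 69^(70-9) = 69^61 ≡ 52 (mod 71).
Giant steps γ_i = 38·52^i mod 71: γ_0=38, γ_1=59, γ_2=15, γ_3=70, γ_4=19, γ_5=65, γ_6=43 (in table at j=8).
x = i·n + j = 6·9 + 8 = 62.
Check: 69^62 ≡ 38 (mod 71).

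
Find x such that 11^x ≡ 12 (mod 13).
6

Baby-step giant-step with step n = ⌈√13⌉ = 4.
Baby steps 11^j mod 13 (j:value) for j=0..3: 0:1, 1:11, 2:4, 3:5.
Giant-step multiplier: 11^(-4) ≡ 11^(12-4) = 11^8 ≡ 9 (mod 13).
Giant steps γ_i = 12·9^i mod 13: γ_0=12, γ_1=4 (in table at j=2).
x = i·n + j = 1·4 + 2 = 6.
Check: 11^6 ≡ 12 (mod 13).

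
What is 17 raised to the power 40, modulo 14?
11

Repeated squaring. Binary of 40 = 101000.
17^1 ≡ 3 (mod 14); 17^2 ≡ 9 (mod 14); 17^4 ≡ 11 (mod 14); 17^8 ≡ 9 (mod 14); 17^16 ≡ 11 (mod 14); 17^32 ≡ 9 (mod 14)
17^40 = 17^8 × 17^32 ≡ 11 (mod 14)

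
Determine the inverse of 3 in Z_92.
31

gcd(3, 92) = 1, so the inverse exists.
Extended Euclidean algorithm on (92, 3):
92 = 30 × 3 + 2  ⟹  2 = (1)·92 + (-30)·3
3 = 1 × 2 + 1  ⟹  1 = (-1)·92 + (31)·3
So (31)·3 ≡ 1 (mod 92), i.e. 3^(-1) ≡ 31 (mod 92).
Check: 3 × 31 = 93 ≡ 1 (mod 92)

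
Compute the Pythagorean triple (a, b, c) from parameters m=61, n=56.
(585, 6832, 6857)

Euclid's formula: a = m² - n², b = 2mn, c = m² + n²
m = 61, n = 56
a = 61² - 56² = 3721 - 3136 = 585
b = 2 × 61 × 56 = 6832
c = 61² + 56² = 3721 + 3136 = 6857
Verification: 585² + 6832² = 342225 + 46676224 = 47018449 = 6857² ✓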